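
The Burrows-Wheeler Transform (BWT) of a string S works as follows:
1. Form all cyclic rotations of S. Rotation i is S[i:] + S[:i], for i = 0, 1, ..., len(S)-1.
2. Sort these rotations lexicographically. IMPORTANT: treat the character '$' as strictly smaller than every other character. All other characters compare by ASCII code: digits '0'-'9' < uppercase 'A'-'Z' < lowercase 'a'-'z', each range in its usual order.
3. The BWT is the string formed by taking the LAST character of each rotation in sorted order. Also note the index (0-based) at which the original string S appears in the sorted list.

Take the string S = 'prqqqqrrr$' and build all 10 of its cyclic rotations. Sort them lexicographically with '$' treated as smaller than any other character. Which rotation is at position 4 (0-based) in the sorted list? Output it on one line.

Answer: qqrrr$prqq

Derivation:
All 10 rotations (rotation i = S[i:]+S[:i]):
  rot[0] = prqqqqrrr$
  rot[1] = rqqqqrrr$p
  rot[2] = qqqqrrr$pr
  rot[3] = qqqrrr$prq
  rot[4] = qqrrr$prqq
  rot[5] = qrrr$prqqq
  rot[6] = rrr$prqqqq
  rot[7] = rr$prqqqqr
  rot[8] = r$prqqqqrr
  rot[9] = $prqqqqrrr
Sorted (with $ < everything):
  sorted[0] = $prqqqqrrr
  sorted[1] = prqqqqrrr$
  sorted[2] = qqqqrrr$pr
  sorted[3] = qqqrrr$prq
  sorted[4] = qqrrr$prqq
  sorted[5] = qrrr$prqqq
  sorted[6] = r$prqqqqrr
  sorted[7] = rqqqqrrr$p
  sorted[8] = rr$prqqqqr
  sorted[9] = rrr$prqqqq
sorted[4] = qqrrr$prqq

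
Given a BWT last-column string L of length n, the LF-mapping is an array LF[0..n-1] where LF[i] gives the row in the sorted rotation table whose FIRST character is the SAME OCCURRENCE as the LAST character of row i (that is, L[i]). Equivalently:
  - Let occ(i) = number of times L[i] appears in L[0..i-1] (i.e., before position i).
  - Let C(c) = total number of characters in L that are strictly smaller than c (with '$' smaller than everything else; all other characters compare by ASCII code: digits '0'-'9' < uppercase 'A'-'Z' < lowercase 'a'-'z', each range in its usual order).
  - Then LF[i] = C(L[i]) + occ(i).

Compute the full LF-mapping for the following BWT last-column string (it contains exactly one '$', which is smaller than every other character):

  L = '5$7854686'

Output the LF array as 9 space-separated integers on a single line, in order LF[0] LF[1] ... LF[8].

Answer: 2 0 6 7 3 1 4 8 5

Derivation:
Char counts: '$':1, '4':1, '5':2, '6':2, '7':1, '8':2
C (first-col start): C('$')=0, C('4')=1, C('5')=2, C('6')=4, C('7')=6, C('8')=7
L[0]='5': occ=0, LF[0]=C('5')+0=2+0=2
L[1]='$': occ=0, LF[1]=C('$')+0=0+0=0
L[2]='7': occ=0, LF[2]=C('7')+0=6+0=6
L[3]='8': occ=0, LF[3]=C('8')+0=7+0=7
L[4]='5': occ=1, LF[4]=C('5')+1=2+1=3
L[5]='4': occ=0, LF[5]=C('4')+0=1+0=1
L[6]='6': occ=0, LF[6]=C('6')+0=4+0=4
L[7]='8': occ=1, LF[7]=C('8')+1=7+1=8
L[8]='6': occ=1, LF[8]=C('6')+1=4+1=5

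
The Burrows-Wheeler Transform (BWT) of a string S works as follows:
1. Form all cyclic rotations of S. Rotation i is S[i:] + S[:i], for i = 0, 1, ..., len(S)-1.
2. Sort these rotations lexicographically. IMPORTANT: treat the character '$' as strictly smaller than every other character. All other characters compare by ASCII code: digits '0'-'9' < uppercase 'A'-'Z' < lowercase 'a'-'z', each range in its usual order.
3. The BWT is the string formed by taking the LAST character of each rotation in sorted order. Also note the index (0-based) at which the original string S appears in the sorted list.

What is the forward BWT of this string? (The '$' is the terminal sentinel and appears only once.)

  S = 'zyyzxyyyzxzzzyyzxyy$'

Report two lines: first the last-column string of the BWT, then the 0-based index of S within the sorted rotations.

All 20 rotations (rotation i = S[i:]+S[:i]):
  rot[0] = zyyzxyyyzxzzzyyzxyy$
  rot[1] = yyzxyyyzxzzzyyzxyy$z
  rot[2] = yzxyyyzxzzzyyzxyy$zy
  rot[3] = zxyyyzxzzzyyzxyy$zyy
  rot[4] = xyyyzxzzzyyzxyy$zyyz
  rot[5] = yyyzxzzzyyzxyy$zyyzx
  rot[6] = yyzxzzzyyzxyy$zyyzxy
  rot[7] = yzxzzzyyzxyy$zyyzxyy
  rot[8] = zxzzzyyzxyy$zyyzxyyy
  rot[9] = xzzzyyzxyy$zyyzxyyyz
  rot[10] = zzzyyzxyy$zyyzxyyyzx
  rot[11] = zzyyzxyy$zyyzxyyyzxz
  rot[12] = zyyzxyy$zyyzxyyyzxzz
  rot[13] = yyzxyy$zyyzxyyyzxzzz
  rot[14] = yzxyy$zyyzxyyyzxzzzy
  rot[15] = zxyy$zyyzxyyyzxzzzyy
  rot[16] = xyy$zyyzxyyyzxzzzyyz
  rot[17] = yy$zyyzxyyyzxzzzyyzx
  rot[18] = y$zyyzxyyyzxzzzyyzxy
  rot[19] = $zyyzxyyyzxzzzyyzxyy
Sorted (with $ < everything):
  sorted[0] = $zyyzxyyyzxzzzyyzxyy  (last char: 'y')
  sorted[1] = xyy$zyyzxyyyzxzzzyyz  (last char: 'z')
  sorted[2] = xyyyzxzzzyyzxyy$zyyz  (last char: 'z')
  sorted[3] = xzzzyyzxyy$zyyzxyyyz  (last char: 'z')
  sorted[4] = y$zyyzxyyyzxzzzyyzxy  (last char: 'y')
  sorted[5] = yy$zyyzxyyyzxzzzyyzx  (last char: 'x')
  sorted[6] = yyyzxzzzyyzxyy$zyyzx  (last char: 'x')
  sorted[7] = yyzxyy$zyyzxyyyzxzzz  (last char: 'z')
  sorted[8] = yyzxyyyzxzzzyyzxyy$z  (last char: 'z')
  sorted[9] = yyzxzzzyyzxyy$zyyzxy  (last char: 'y')
  sorted[10] = yzxyy$zyyzxyyyzxzzzy  (last char: 'y')
  sorted[11] = yzxyyyzxzzzyyzxyy$zy  (last char: 'y')
  sorted[12] = yzxzzzyyzxyy$zyyzxyy  (last char: 'y')
  sorted[13] = zxyy$zyyzxyyyzxzzzyy  (last char: 'y')
  sorted[14] = zxyyyzxzzzyyzxyy$zyy  (last char: 'y')
  sorted[15] = zxzzzyyzxyy$zyyzxyyy  (last char: 'y')
  sorted[16] = zyyzxyy$zyyzxyyyzxzz  (last char: 'z')
  sorted[17] = zyyzxyyyzxzzzyyzxyy$  (last char: '$')
  sorted[18] = zzyyzxyy$zyyzxyyyzxz  (last char: 'z')
  sorted[19] = zzzyyzxyy$zyyzxyyyzx  (last char: 'x')
Last column: yzzzyxxzzyyyyyyyz$zx
Original string S is at sorted index 17

Answer: yzzzyxxzzyyyyyyyz$zx
17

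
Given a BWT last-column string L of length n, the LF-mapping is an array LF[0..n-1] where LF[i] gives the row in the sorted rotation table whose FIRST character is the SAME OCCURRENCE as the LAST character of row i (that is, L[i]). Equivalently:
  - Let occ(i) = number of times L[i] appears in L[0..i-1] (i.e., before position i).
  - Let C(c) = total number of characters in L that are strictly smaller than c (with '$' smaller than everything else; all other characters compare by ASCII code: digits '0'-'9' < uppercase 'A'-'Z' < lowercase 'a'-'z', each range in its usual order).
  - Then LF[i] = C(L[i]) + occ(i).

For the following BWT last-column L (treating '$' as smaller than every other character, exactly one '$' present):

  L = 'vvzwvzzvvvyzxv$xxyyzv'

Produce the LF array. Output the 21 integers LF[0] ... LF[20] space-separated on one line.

Answer: 1 2 16 9 3 17 18 4 5 6 13 19 10 7 0 11 12 14 15 20 8

Derivation:
Char counts: '$':1, 'v':8, 'w':1, 'x':3, 'y':3, 'z':5
C (first-col start): C('$')=0, C('v')=1, C('w')=9, C('x')=10, C('y')=13, C('z')=16
L[0]='v': occ=0, LF[0]=C('v')+0=1+0=1
L[1]='v': occ=1, LF[1]=C('v')+1=1+1=2
L[2]='z': occ=0, LF[2]=C('z')+0=16+0=16
L[3]='w': occ=0, LF[3]=C('w')+0=9+0=9
L[4]='v': occ=2, LF[4]=C('v')+2=1+2=3
L[5]='z': occ=1, LF[5]=C('z')+1=16+1=17
L[6]='z': occ=2, LF[6]=C('z')+2=16+2=18
L[7]='v': occ=3, LF[7]=C('v')+3=1+3=4
L[8]='v': occ=4, LF[8]=C('v')+4=1+4=5
L[9]='v': occ=5, LF[9]=C('v')+5=1+5=6
L[10]='y': occ=0, LF[10]=C('y')+0=13+0=13
L[11]='z': occ=3, LF[11]=C('z')+3=16+3=19
L[12]='x': occ=0, LF[12]=C('x')+0=10+0=10
L[13]='v': occ=6, LF[13]=C('v')+6=1+6=7
L[14]='$': occ=0, LF[14]=C('$')+0=0+0=0
L[15]='x': occ=1, LF[15]=C('x')+1=10+1=11
L[16]='x': occ=2, LF[16]=C('x')+2=10+2=12
L[17]='y': occ=1, LF[17]=C('y')+1=13+1=14
L[18]='y': occ=2, LF[18]=C('y')+2=13+2=15
L[19]='z': occ=4, LF[19]=C('z')+4=16+4=20
L[20]='v': occ=7, LF[20]=C('v')+7=1+7=8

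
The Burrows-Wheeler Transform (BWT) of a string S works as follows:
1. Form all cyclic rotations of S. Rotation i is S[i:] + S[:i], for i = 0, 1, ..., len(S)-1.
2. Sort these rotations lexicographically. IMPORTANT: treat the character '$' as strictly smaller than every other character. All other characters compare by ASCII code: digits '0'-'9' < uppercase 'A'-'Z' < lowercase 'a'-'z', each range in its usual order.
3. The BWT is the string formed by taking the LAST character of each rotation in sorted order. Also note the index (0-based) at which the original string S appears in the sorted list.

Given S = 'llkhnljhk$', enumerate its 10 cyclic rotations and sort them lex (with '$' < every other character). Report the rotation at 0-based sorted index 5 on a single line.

Answer: khnljhk$ll

Derivation:
All 10 rotations (rotation i = S[i:]+S[:i]):
  rot[0] = llkhnljhk$
  rot[1] = lkhnljhk$l
  rot[2] = khnljhk$ll
  rot[3] = hnljhk$llk
  rot[4] = nljhk$llkh
  rot[5] = ljhk$llkhn
  rot[6] = jhk$llkhnl
  rot[7] = hk$llkhnlj
  rot[8] = k$llkhnljh
  rot[9] = $llkhnljhk
Sorted (with $ < everything):
  sorted[0] = $llkhnljhk
  sorted[1] = hk$llkhnlj
  sorted[2] = hnljhk$llk
  sorted[3] = jhk$llkhnl
  sorted[4] = k$llkhnljh
  sorted[5] = khnljhk$ll
  sorted[6] = ljhk$llkhn
  sorted[7] = lkhnljhk$l
  sorted[8] = llkhnljhk$
  sorted[9] = nljhk$llkh
sorted[5] = khnljhk$ll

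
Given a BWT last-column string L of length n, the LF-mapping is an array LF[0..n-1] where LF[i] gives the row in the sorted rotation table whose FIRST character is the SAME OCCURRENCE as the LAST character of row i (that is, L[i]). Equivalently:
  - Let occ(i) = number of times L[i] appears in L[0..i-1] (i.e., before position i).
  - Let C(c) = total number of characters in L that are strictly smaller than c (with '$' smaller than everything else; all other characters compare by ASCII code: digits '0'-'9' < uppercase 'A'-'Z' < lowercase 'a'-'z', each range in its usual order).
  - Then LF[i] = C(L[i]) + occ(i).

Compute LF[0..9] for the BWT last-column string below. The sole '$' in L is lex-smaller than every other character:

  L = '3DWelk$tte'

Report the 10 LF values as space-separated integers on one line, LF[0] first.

Answer: 1 2 3 4 7 6 0 8 9 5

Derivation:
Char counts: '$':1, '3':1, 'D':1, 'W':1, 'e':2, 'k':1, 'l':1, 't':2
C (first-col start): C('$')=0, C('3')=1, C('D')=2, C('W')=3, C('e')=4, C('k')=6, C('l')=7, C('t')=8
L[0]='3': occ=0, LF[0]=C('3')+0=1+0=1
L[1]='D': occ=0, LF[1]=C('D')+0=2+0=2
L[2]='W': occ=0, LF[2]=C('W')+0=3+0=3
L[3]='e': occ=0, LF[3]=C('e')+0=4+0=4
L[4]='l': occ=0, LF[4]=C('l')+0=7+0=7
L[5]='k': occ=0, LF[5]=C('k')+0=6+0=6
L[6]='$': occ=0, LF[6]=C('$')+0=0+0=0
L[7]='t': occ=0, LF[7]=C('t')+0=8+0=8
L[8]='t': occ=1, LF[8]=C('t')+1=8+1=9
L[9]='e': occ=1, LF[9]=C('e')+1=4+1=5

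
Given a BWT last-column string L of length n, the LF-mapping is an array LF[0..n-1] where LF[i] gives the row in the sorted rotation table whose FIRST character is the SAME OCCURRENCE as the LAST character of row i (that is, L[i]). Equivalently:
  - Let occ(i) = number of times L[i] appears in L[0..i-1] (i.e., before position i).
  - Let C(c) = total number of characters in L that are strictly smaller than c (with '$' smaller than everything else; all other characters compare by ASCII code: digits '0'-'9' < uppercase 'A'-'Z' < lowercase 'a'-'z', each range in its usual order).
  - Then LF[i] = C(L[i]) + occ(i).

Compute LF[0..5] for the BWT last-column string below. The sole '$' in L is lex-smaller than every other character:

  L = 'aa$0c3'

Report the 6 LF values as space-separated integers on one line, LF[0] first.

Answer: 3 4 0 1 5 2

Derivation:
Char counts: '$':1, '0':1, '3':1, 'a':2, 'c':1
C (first-col start): C('$')=0, C('0')=1, C('3')=2, C('a')=3, C('c')=5
L[0]='a': occ=0, LF[0]=C('a')+0=3+0=3
L[1]='a': occ=1, LF[1]=C('a')+1=3+1=4
L[2]='$': occ=0, LF[2]=C('$')+0=0+0=0
L[3]='0': occ=0, LF[3]=C('0')+0=1+0=1
L[4]='c': occ=0, LF[4]=C('c')+0=5+0=5
L[5]='3': occ=0, LF[5]=C('3')+0=2+0=2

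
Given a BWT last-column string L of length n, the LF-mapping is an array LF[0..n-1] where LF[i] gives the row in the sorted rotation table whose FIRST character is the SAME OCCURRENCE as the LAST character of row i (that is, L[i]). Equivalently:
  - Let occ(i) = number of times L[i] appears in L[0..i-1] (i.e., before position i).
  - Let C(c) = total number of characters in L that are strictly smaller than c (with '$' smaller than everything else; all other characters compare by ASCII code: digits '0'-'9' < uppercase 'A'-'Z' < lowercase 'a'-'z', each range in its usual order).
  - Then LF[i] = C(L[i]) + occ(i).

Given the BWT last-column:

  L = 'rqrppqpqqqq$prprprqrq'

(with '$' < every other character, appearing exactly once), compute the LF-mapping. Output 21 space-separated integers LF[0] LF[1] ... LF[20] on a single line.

Char counts: '$':1, 'p':6, 'q':8, 'r':6
C (first-col start): C('$')=0, C('p')=1, C('q')=7, C('r')=15
L[0]='r': occ=0, LF[0]=C('r')+0=15+0=15
L[1]='q': occ=0, LF[1]=C('q')+0=7+0=7
L[2]='r': occ=1, LF[2]=C('r')+1=15+1=16
L[3]='p': occ=0, LF[3]=C('p')+0=1+0=1
L[4]='p': occ=1, LF[4]=C('p')+1=1+1=2
L[5]='q': occ=1, LF[5]=C('q')+1=7+1=8
L[6]='p': occ=2, LF[6]=C('p')+2=1+2=3
L[7]='q': occ=2, LF[7]=C('q')+2=7+2=9
L[8]='q': occ=3, LF[8]=C('q')+3=7+3=10
L[9]='q': occ=4, LF[9]=C('q')+4=7+4=11
L[10]='q': occ=5, LF[10]=C('q')+5=7+5=12
L[11]='$': occ=0, LF[11]=C('$')+0=0+0=0
L[12]='p': occ=3, LF[12]=C('p')+3=1+3=4
L[13]='r': occ=2, LF[13]=C('r')+2=15+2=17
L[14]='p': occ=4, LF[14]=C('p')+4=1+4=5
L[15]='r': occ=3, LF[15]=C('r')+3=15+3=18
L[16]='p': occ=5, LF[16]=C('p')+5=1+5=6
L[17]='r': occ=4, LF[17]=C('r')+4=15+4=19
L[18]='q': occ=6, LF[18]=C('q')+6=7+6=13
L[19]='r': occ=5, LF[19]=C('r')+5=15+5=20
L[20]='q': occ=7, LF[20]=C('q')+7=7+7=14

Answer: 15 7 16 1 2 8 3 9 10 11 12 0 4 17 5 18 6 19 13 20 14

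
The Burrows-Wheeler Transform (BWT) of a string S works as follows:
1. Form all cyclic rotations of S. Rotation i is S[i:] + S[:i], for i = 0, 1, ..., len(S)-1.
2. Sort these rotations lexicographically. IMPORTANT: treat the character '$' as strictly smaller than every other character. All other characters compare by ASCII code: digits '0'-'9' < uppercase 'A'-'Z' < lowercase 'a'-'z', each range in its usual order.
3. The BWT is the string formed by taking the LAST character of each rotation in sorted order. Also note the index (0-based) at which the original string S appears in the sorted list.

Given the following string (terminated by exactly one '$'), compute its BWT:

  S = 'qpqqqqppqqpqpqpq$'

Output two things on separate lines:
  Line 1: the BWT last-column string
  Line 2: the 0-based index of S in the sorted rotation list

Answer: qqqqqpqpqppq$qpqp
12

Derivation:
All 17 rotations (rotation i = S[i:]+S[:i]):
  rot[0] = qpqqqqppqqpqpqpq$
  rot[1] = pqqqqppqqpqpqpq$q
  rot[2] = qqqqppqqpqpqpq$qp
  rot[3] = qqqppqqpqpqpq$qpq
  rot[4] = qqppqqpqpqpq$qpqq
  rot[5] = qppqqpqpqpq$qpqqq
  rot[6] = ppqqpqpqpq$qpqqqq
  rot[7] = pqqpqpqpq$qpqqqqp
  rot[8] = qqpqpqpq$qpqqqqpp
  rot[9] = qpqpqpq$qpqqqqppq
  rot[10] = pqpqpq$qpqqqqppqq
  rot[11] = qpqpq$qpqqqqppqqp
  rot[12] = pqpq$qpqqqqppqqpq
  rot[13] = qpq$qpqqqqppqqpqp
  rot[14] = pq$qpqqqqppqqpqpq
  rot[15] = q$qpqqqqppqqpqpqp
  rot[16] = $qpqqqqppqqpqpqpq
Sorted (with $ < everything):
  sorted[0] = $qpqqqqppqqpqpqpq  (last char: 'q')
  sorted[1] = ppqqpqpqpq$qpqqqq  (last char: 'q')
  sorted[2] = pq$qpqqqqppqqpqpq  (last char: 'q')
  sorted[3] = pqpq$qpqqqqppqqpq  (last char: 'q')
  sorted[4] = pqpqpq$qpqqqqppqq  (last char: 'q')
  sorted[5] = pqqpqpqpq$qpqqqqp  (last char: 'p')
  sorted[6] = pqqqqppqqpqpqpq$q  (last char: 'q')
  sorted[7] = q$qpqqqqppqqpqpqp  (last char: 'p')
  sorted[8] = qppqqpqpqpq$qpqqq  (last char: 'q')
  sorted[9] = qpq$qpqqqqppqqpqp  (last char: 'p')
  sorted[10] = qpqpq$qpqqqqppqqp  (last char: 'p')
  sorted[11] = qpqpqpq$qpqqqqppq  (last char: 'q')
  sorted[12] = qpqqqqppqqpqpqpq$  (last char: '$')
  sorted[13] = qqppqqpqpqpq$qpqq  (last char: 'q')
  sorted[14] = qqpqpqpq$qpqqqqpp  (last char: 'p')
  sorted[15] = qqqppqqpqpqpq$qpq  (last char: 'q')
  sorted[16] = qqqqppqqpqpqpq$qp  (last char: 'p')
Last column: qqqqqpqpqppq$qpqp
Original string S is at sorted index 12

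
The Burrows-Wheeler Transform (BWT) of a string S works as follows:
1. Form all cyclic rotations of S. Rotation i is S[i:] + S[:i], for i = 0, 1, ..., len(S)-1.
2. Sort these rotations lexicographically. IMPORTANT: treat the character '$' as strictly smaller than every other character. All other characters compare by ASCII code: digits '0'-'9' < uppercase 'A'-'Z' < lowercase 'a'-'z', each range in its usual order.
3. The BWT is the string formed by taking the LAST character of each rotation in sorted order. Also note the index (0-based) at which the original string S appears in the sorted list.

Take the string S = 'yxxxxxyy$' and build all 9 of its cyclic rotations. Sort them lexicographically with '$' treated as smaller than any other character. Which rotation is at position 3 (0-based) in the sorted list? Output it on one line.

All 9 rotations (rotation i = S[i:]+S[:i]):
  rot[0] = yxxxxxyy$
  rot[1] = xxxxxyy$y
  rot[2] = xxxxyy$yx
  rot[3] = xxxyy$yxx
  rot[4] = xxyy$yxxx
  rot[5] = xyy$yxxxx
  rot[6] = yy$yxxxxx
  rot[7] = y$yxxxxxy
  rot[8] = $yxxxxxyy
Sorted (with $ < everything):
  sorted[0] = $yxxxxxyy
  sorted[1] = xxxxxyy$y
  sorted[2] = xxxxyy$yx
  sorted[3] = xxxyy$yxx
  sorted[4] = xxyy$yxxx
  sorted[5] = xyy$yxxxx
  sorted[6] = y$yxxxxxy
  sorted[7] = yxxxxxyy$
  sorted[8] = yy$yxxxxx
sorted[3] = xxxyy$yxx

Answer: xxxyy$yxx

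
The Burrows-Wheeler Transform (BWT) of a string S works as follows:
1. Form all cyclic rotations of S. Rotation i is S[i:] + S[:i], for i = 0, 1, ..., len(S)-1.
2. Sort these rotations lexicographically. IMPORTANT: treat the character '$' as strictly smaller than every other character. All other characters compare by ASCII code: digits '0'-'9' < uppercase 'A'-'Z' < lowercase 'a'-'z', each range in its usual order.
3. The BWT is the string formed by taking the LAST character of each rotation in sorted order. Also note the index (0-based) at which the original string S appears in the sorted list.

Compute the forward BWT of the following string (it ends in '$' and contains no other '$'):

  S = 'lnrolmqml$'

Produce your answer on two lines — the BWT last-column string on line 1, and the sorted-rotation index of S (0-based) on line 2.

Answer: lmo$qllrmn
3

Derivation:
All 10 rotations (rotation i = S[i:]+S[:i]):
  rot[0] = lnrolmqml$
  rot[1] = nrolmqml$l
  rot[2] = rolmqml$ln
  rot[3] = olmqml$lnr
  rot[4] = lmqml$lnro
  rot[5] = mqml$lnrol
  rot[6] = qml$lnrolm
  rot[7] = ml$lnrolmq
  rot[8] = l$lnrolmqm
  rot[9] = $lnrolmqml
Sorted (with $ < everything):
  sorted[0] = $lnrolmqml  (last char: 'l')
  sorted[1] = l$lnrolmqm  (last char: 'm')
  sorted[2] = lmqml$lnro  (last char: 'o')
  sorted[3] = lnrolmqml$  (last char: '$')
  sorted[4] = ml$lnrolmq  (last char: 'q')
  sorted[5] = mqml$lnrol  (last char: 'l')
  sorted[6] = nrolmqml$l  (last char: 'l')
  sorted[7] = olmqml$lnr  (last char: 'r')
  sorted[8] = qml$lnrolm  (last char: 'm')
  sorted[9] = rolmqml$ln  (last char: 'n')
Last column: lmo$qllrmn
Original string S is at sorted index 3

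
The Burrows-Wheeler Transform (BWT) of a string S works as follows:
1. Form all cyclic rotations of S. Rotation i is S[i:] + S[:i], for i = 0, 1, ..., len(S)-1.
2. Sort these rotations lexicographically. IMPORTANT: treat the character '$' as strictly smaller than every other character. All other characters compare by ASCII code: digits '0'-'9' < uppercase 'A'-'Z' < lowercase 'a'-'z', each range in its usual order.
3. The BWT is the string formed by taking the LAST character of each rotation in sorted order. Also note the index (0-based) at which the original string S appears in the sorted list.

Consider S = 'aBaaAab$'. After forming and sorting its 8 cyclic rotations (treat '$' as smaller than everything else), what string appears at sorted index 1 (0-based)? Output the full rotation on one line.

All 8 rotations (rotation i = S[i:]+S[:i]):
  rot[0] = aBaaAab$
  rot[1] = BaaAab$a
  rot[2] = aaAab$aB
  rot[3] = aAab$aBa
  rot[4] = Aab$aBaa
  rot[5] = ab$aBaaA
  rot[6] = b$aBaaAa
  rot[7] = $aBaaAab
Sorted (with $ < everything):
  sorted[0] = $aBaaAab
  sorted[1] = Aab$aBaa
  sorted[2] = BaaAab$a
  sorted[3] = aAab$aBa
  sorted[4] = aBaaAab$
  sorted[5] = aaAab$aB
  sorted[6] = ab$aBaaA
  sorted[7] = b$aBaaAa
sorted[1] = Aab$aBaa

Answer: Aab$aBaa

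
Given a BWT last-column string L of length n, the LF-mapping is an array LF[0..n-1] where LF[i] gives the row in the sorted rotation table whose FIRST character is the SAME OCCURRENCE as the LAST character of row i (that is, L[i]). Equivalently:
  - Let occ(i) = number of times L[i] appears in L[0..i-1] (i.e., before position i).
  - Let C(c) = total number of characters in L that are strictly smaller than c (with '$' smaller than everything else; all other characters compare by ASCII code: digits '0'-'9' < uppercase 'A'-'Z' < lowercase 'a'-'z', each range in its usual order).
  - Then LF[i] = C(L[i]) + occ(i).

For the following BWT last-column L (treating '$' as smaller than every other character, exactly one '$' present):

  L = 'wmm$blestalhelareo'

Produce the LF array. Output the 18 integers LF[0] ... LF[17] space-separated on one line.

Answer: 17 11 12 0 3 8 4 15 16 1 9 7 5 10 2 14 6 13

Derivation:
Char counts: '$':1, 'a':2, 'b':1, 'e':3, 'h':1, 'l':3, 'm':2, 'o':1, 'r':1, 's':1, 't':1, 'w':1
C (first-col start): C('$')=0, C('a')=1, C('b')=3, C('e')=4, C('h')=7, C('l')=8, C('m')=11, C('o')=13, C('r')=14, C('s')=15, C('t')=16, C('w')=17
L[0]='w': occ=0, LF[0]=C('w')+0=17+0=17
L[1]='m': occ=0, LF[1]=C('m')+0=11+0=11
L[2]='m': occ=1, LF[2]=C('m')+1=11+1=12
L[3]='$': occ=0, LF[3]=C('$')+0=0+0=0
L[4]='b': occ=0, LF[4]=C('b')+0=3+0=3
L[5]='l': occ=0, LF[5]=C('l')+0=8+0=8
L[6]='e': occ=0, LF[6]=C('e')+0=4+0=4
L[7]='s': occ=0, LF[7]=C('s')+0=15+0=15
L[8]='t': occ=0, LF[8]=C('t')+0=16+0=16
L[9]='a': occ=0, LF[9]=C('a')+0=1+0=1
L[10]='l': occ=1, LF[10]=C('l')+1=8+1=9
L[11]='h': occ=0, LF[11]=C('h')+0=7+0=7
L[12]='e': occ=1, LF[12]=C('e')+1=4+1=5
L[13]='l': occ=2, LF[13]=C('l')+2=8+2=10
L[14]='a': occ=1, LF[14]=C('a')+1=1+1=2
L[15]='r': occ=0, LF[15]=C('r')+0=14+0=14
L[16]='e': occ=2, LF[16]=C('e')+2=4+2=6
L[17]='o': occ=0, LF[17]=C('o')+0=13+0=13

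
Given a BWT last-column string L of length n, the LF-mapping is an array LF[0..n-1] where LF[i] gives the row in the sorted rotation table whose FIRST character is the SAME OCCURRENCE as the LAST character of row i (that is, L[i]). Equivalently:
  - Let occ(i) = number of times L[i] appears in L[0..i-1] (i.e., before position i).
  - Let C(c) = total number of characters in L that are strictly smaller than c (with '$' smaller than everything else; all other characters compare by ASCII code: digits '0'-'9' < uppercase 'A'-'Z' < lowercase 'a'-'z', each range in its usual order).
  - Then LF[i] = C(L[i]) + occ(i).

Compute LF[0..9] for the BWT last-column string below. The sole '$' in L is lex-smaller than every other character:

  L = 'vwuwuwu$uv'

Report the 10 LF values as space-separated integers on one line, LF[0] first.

Char counts: '$':1, 'u':4, 'v':2, 'w':3
C (first-col start): C('$')=0, C('u')=1, C('v')=5, C('w')=7
L[0]='v': occ=0, LF[0]=C('v')+0=5+0=5
L[1]='w': occ=0, LF[1]=C('w')+0=7+0=7
L[2]='u': occ=0, LF[2]=C('u')+0=1+0=1
L[3]='w': occ=1, LF[3]=C('w')+1=7+1=8
L[4]='u': occ=1, LF[4]=C('u')+1=1+1=2
L[5]='w': occ=2, LF[5]=C('w')+2=7+2=9
L[6]='u': occ=2, LF[6]=C('u')+2=1+2=3
L[7]='$': occ=0, LF[7]=C('$')+0=0+0=0
L[8]='u': occ=3, LF[8]=C('u')+3=1+3=4
L[9]='v': occ=1, LF[9]=C('v')+1=5+1=6

Answer: 5 7 1 8 2 9 3 0 4 6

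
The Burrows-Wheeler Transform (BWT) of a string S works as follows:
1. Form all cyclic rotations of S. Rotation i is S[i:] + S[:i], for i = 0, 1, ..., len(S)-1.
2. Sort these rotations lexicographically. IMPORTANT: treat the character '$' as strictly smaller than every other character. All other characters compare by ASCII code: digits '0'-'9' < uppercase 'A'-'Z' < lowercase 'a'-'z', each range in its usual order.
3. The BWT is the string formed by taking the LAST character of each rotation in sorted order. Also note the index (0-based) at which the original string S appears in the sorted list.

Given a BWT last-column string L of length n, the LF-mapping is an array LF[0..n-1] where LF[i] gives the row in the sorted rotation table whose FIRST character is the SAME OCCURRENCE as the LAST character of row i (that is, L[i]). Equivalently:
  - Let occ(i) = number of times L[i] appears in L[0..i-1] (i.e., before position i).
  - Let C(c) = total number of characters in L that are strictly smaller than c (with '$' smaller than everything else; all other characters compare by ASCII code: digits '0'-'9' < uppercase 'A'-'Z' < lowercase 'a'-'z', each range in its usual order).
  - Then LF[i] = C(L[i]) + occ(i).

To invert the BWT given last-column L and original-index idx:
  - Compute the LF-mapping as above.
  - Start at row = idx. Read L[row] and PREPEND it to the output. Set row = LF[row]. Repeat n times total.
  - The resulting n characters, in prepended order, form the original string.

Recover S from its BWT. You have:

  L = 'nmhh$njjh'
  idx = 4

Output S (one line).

LF mapping: 7 6 1 2 0 8 4 5 3
Walk LF starting at row 4, prepending L[row]:
  step 1: row=4, L[4]='$', prepend. Next row=LF[4]=0
  step 2: row=0, L[0]='n', prepend. Next row=LF[0]=7
  step 3: row=7, L[7]='j', prepend. Next row=LF[7]=5
  step 4: row=5, L[5]='n', prepend. Next row=LF[5]=8
  step 5: row=8, L[8]='h', prepend. Next row=LF[8]=3
  step 6: row=3, L[3]='h', prepend. Next row=LF[3]=2
  step 7: row=2, L[2]='h', prepend. Next row=LF[2]=1
  step 8: row=1, L[1]='m', prepend. Next row=LF[1]=6
  step 9: row=6, L[6]='j', prepend. Next row=LF[6]=4
Reversed output: jmhhhnjn$

Answer: jmhhhnjn$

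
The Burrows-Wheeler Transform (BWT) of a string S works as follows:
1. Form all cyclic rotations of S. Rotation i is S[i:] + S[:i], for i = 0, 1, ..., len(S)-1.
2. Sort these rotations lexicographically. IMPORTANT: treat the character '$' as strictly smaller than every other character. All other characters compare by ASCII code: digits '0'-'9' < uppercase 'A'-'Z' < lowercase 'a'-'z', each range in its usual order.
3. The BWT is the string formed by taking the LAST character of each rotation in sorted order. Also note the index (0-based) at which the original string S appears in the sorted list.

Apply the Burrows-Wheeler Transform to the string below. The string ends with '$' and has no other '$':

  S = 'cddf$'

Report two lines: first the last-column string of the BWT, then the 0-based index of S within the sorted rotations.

Answer: f$cdd
1

Derivation:
All 5 rotations (rotation i = S[i:]+S[:i]):
  rot[0] = cddf$
  rot[1] = ddf$c
  rot[2] = df$cd
  rot[3] = f$cdd
  rot[4] = $cddf
Sorted (with $ < everything):
  sorted[0] = $cddf  (last char: 'f')
  sorted[1] = cddf$  (last char: '$')
  sorted[2] = ddf$c  (last char: 'c')
  sorted[3] = df$cd  (last char: 'd')
  sorted[4] = f$cdd  (last char: 'd')
Last column: f$cdd
Original string S is at sorted index 1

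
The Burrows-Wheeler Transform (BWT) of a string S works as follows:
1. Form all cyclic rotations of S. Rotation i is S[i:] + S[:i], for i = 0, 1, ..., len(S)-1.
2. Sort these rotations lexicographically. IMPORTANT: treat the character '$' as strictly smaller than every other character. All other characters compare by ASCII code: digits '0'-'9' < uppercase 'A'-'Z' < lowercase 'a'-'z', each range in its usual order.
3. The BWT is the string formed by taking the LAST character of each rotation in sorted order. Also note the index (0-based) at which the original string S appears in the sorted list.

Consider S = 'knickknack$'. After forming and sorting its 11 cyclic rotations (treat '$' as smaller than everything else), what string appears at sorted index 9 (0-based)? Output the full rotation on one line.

All 11 rotations (rotation i = S[i:]+S[:i]):
  rot[0] = knickknack$
  rot[1] = nickknack$k
  rot[2] = ickknack$kn
  rot[3] = ckknack$kni
  rot[4] = kknack$knic
  rot[5] = knack$knick
  rot[6] = nack$knickk
  rot[7] = ack$knickkn
  rot[8] = ck$knickkna
  rot[9] = k$knickknac
  rot[10] = $knickknack
Sorted (with $ < everything):
  sorted[0] = $knickknack
  sorted[1] = ack$knickkn
  sorted[2] = ck$knickkna
  sorted[3] = ckknack$kni
  sorted[4] = ickknack$kn
  sorted[5] = k$knickknac
  sorted[6] = kknack$knic
  sorted[7] = knack$knick
  sorted[8] = knickknack$
  sorted[9] = nack$knickk
  sorted[10] = nickknack$k
sorted[9] = nack$knickk

Answer: nack$knickk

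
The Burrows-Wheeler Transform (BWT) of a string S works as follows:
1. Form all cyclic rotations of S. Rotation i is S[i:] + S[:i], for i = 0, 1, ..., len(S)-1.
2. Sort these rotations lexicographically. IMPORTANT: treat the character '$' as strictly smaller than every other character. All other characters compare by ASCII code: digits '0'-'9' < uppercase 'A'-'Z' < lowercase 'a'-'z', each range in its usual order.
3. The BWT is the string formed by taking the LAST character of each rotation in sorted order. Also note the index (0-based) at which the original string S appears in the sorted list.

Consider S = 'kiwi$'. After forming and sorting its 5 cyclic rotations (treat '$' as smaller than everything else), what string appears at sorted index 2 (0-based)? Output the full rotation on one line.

Answer: iwi$k

Derivation:
All 5 rotations (rotation i = S[i:]+S[:i]):
  rot[0] = kiwi$
  rot[1] = iwi$k
  rot[2] = wi$ki
  rot[3] = i$kiw
  rot[4] = $kiwi
Sorted (with $ < everything):
  sorted[0] = $kiwi
  sorted[1] = i$kiw
  sorted[2] = iwi$k
  sorted[3] = kiwi$
  sorted[4] = wi$ki
sorted[2] = iwi$k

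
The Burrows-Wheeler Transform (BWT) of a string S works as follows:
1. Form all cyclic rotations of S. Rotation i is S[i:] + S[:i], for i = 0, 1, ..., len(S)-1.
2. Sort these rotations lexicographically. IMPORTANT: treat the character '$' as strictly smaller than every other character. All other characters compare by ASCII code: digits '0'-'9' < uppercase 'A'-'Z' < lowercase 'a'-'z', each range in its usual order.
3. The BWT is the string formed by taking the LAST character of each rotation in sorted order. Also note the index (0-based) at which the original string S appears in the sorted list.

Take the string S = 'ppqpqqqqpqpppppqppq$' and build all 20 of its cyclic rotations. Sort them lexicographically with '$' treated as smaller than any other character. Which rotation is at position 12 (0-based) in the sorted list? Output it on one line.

All 20 rotations (rotation i = S[i:]+S[:i]):
  rot[0] = ppqpqqqqpqpppppqppq$
  rot[1] = pqpqqqqpqpppppqppq$p
  rot[2] = qpqqqqpqpppppqppq$pp
  rot[3] = pqqqqpqpppppqppq$ppq
  rot[4] = qqqqpqpppppqppq$ppqp
  rot[5] = qqqpqpppppqppq$ppqpq
  rot[6] = qqpqpppppqppq$ppqpqq
  rot[7] = qpqpppppqppq$ppqpqqq
  rot[8] = pqpppppqppq$ppqpqqqq
  rot[9] = qpppppqppq$ppqpqqqqp
  rot[10] = pppppqppq$ppqpqqqqpq
  rot[11] = ppppqppq$ppqpqqqqpqp
  rot[12] = pppqppq$ppqpqqqqpqpp
  rot[13] = ppqppq$ppqpqqqqpqppp
  rot[14] = pqppq$ppqpqqqqpqpppp
  rot[15] = qppq$ppqpqqqqpqppppp
  rot[16] = ppq$ppqpqqqqpqpppppq
  rot[17] = pq$ppqpqqqqpqpppppqp
  rot[18] = q$ppqpqqqqpqpppppqpp
  rot[19] = $ppqpqqqqpqpppppqppq
Sorted (with $ < everything):
  sorted[0] = $ppqpqqqqpqpppppqppq
  sorted[1] = pppppqppq$ppqpqqqqpq
  sorted[2] = ppppqppq$ppqpqqqqpqp
  sorted[3] = pppqppq$ppqpqqqqpqpp
  sorted[4] = ppq$ppqpqqqqpqpppppq
  sorted[5] = ppqppq$ppqpqqqqpqppp
  sorted[6] = ppqpqqqqpqpppppqppq$
  sorted[7] = pq$ppqpqqqqpqpppppqp
  sorted[8] = pqpppppqppq$ppqpqqqq
  sorted[9] = pqppq$ppqpqqqqpqpppp
  sorted[10] = pqpqqqqpqpppppqppq$p
  sorted[11] = pqqqqpqpppppqppq$ppq
  sorted[12] = q$ppqpqqqqpqpppppqpp
  sorted[13] = qpppppqppq$ppqpqqqqp
  sorted[14] = qppq$ppqpqqqqpqppppp
  sorted[15] = qpqpppppqppq$ppqpqqq
  sorted[16] = qpqqqqpqpppppqppq$pp
  sorted[17] = qqpqpppppqppq$ppqpqq
  sorted[18] = qqqpqpppppqppq$ppqpq
  sorted[19] = qqqqpqpppppqppq$ppqp
sorted[12] = q$ppqpqqqqpqpppppqpp

Answer: q$ppqpqqqqpqpppppqpp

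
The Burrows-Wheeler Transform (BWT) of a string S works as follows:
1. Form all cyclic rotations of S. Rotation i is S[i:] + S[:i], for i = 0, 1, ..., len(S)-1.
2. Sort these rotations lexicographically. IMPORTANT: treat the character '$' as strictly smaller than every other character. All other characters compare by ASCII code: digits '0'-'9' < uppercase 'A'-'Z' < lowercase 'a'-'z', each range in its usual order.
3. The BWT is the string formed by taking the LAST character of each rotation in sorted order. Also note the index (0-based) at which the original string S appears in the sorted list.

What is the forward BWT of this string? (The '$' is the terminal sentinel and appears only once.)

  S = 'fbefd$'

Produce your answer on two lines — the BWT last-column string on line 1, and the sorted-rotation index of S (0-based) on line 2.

Answer: dffb$e
4

Derivation:
All 6 rotations (rotation i = S[i:]+S[:i]):
  rot[0] = fbefd$
  rot[1] = befd$f
  rot[2] = efd$fb
  rot[3] = fd$fbe
  rot[4] = d$fbef
  rot[5] = $fbefd
Sorted (with $ < everything):
  sorted[0] = $fbefd  (last char: 'd')
  sorted[1] = befd$f  (last char: 'f')
  sorted[2] = d$fbef  (last char: 'f')
  sorted[3] = efd$fb  (last char: 'b')
  sorted[4] = fbefd$  (last char: '$')
  sorted[5] = fd$fbe  (last char: 'e')
Last column: dffb$e
Original string S is at sorted index 4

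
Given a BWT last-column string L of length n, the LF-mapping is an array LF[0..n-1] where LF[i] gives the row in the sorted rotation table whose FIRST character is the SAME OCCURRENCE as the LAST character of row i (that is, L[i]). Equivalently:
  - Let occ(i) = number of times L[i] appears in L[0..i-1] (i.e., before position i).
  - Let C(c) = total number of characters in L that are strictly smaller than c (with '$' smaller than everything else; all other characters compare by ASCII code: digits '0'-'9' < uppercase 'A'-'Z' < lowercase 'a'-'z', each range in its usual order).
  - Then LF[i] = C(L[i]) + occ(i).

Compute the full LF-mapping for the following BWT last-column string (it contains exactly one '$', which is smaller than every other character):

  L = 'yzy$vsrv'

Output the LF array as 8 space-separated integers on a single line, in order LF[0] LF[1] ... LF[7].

Answer: 5 7 6 0 3 2 1 4

Derivation:
Char counts: '$':1, 'r':1, 's':1, 'v':2, 'y':2, 'z':1
C (first-col start): C('$')=0, C('r')=1, C('s')=2, C('v')=3, C('y')=5, C('z')=7
L[0]='y': occ=0, LF[0]=C('y')+0=5+0=5
L[1]='z': occ=0, LF[1]=C('z')+0=7+0=7
L[2]='y': occ=1, LF[2]=C('y')+1=5+1=6
L[3]='$': occ=0, LF[3]=C('$')+0=0+0=0
L[4]='v': occ=0, LF[4]=C('v')+0=3+0=3
L[5]='s': occ=0, LF[5]=C('s')+0=2+0=2
L[6]='r': occ=0, LF[6]=C('r')+0=1+0=1
L[7]='v': occ=1, LF[7]=C('v')+1=3+1=4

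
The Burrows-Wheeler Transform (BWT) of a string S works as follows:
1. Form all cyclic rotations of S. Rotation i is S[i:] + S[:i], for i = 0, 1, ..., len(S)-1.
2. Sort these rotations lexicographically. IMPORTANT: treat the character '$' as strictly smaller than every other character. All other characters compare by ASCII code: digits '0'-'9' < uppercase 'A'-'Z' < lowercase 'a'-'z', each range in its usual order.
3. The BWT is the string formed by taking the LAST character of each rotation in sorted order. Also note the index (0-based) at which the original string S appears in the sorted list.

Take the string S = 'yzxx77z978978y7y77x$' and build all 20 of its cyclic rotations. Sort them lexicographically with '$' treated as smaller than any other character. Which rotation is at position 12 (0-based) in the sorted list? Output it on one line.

Answer: x$yzxx77z978978y7y77

Derivation:
All 20 rotations (rotation i = S[i:]+S[:i]):
  rot[0] = yzxx77z978978y7y77x$
  rot[1] = zxx77z978978y7y77x$y
  rot[2] = xx77z978978y7y77x$yz
  rot[3] = x77z978978y7y77x$yzx
  rot[4] = 77z978978y7y77x$yzxx
  rot[5] = 7z978978y7y77x$yzxx7
  rot[6] = z978978y7y77x$yzxx77
  rot[7] = 978978y7y77x$yzxx77z
  rot[8] = 78978y7y77x$yzxx77z9
  rot[9] = 8978y7y77x$yzxx77z97
  rot[10] = 978y7y77x$yzxx77z978
  rot[11] = 78y7y77x$yzxx77z9789
  rot[12] = 8y7y77x$yzxx77z97897
  rot[13] = y7y77x$yzxx77z978978
  rot[14] = 7y77x$yzxx77z978978y
  rot[15] = y77x$yzxx77z978978y7
  rot[16] = 77x$yzxx77z978978y7y
  rot[17] = 7x$yzxx77z978978y7y7
  rot[18] = x$yzxx77z978978y7y77
  rot[19] = $yzxx77z978978y7y77x
Sorted (with $ < everything):
  sorted[0] = $yzxx77z978978y7y77x
  sorted[1] = 77x$yzxx77z978978y7y
  sorted[2] = 77z978978y7y77x$yzxx
  sorted[3] = 78978y7y77x$yzxx77z9
  sorted[4] = 78y7y77x$yzxx77z9789
  sorted[5] = 7x$yzxx77z978978y7y7
  sorted[6] = 7y77x$yzxx77z978978y
  sorted[7] = 7z978978y7y77x$yzxx7
  sorted[8] = 8978y7y77x$yzxx77z97
  sorted[9] = 8y7y77x$yzxx77z97897
  sorted[10] = 978978y7y77x$yzxx77z
  sorted[11] = 978y7y77x$yzxx77z978
  sorted[12] = x$yzxx77z978978y7y77
  sorted[13] = x77z978978y7y77x$yzx
  sorted[14] = xx77z978978y7y77x$yz
  sorted[15] = y77x$yzxx77z978978y7
  sorted[16] = y7y77x$yzxx77z978978
  sorted[17] = yzxx77z978978y7y77x$
  sorted[18] = z978978y7y77x$yzxx77
  sorted[19] = zxx77z978978y7y77x$y
sorted[12] = x$yzxx77z978978y7y77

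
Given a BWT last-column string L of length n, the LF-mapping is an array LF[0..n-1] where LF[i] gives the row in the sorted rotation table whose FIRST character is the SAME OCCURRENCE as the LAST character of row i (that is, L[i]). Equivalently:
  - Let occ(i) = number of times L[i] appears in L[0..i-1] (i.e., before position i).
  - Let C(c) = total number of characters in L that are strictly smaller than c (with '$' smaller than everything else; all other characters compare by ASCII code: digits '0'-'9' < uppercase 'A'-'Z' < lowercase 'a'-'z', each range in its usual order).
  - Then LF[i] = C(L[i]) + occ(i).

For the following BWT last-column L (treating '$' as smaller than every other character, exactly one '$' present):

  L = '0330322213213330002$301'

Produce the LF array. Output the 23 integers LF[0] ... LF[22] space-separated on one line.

Char counts: '$':1, '0':6, '1':3, '2':5, '3':8
C (first-col start): C('$')=0, C('0')=1, C('1')=7, C('2')=10, C('3')=15
L[0]='0': occ=0, LF[0]=C('0')+0=1+0=1
L[1]='3': occ=0, LF[1]=C('3')+0=15+0=15
L[2]='3': occ=1, LF[2]=C('3')+1=15+1=16
L[3]='0': occ=1, LF[3]=C('0')+1=1+1=2
L[4]='3': occ=2, LF[4]=C('3')+2=15+2=17
L[5]='2': occ=0, LF[5]=C('2')+0=10+0=10
L[6]='2': occ=1, LF[6]=C('2')+1=10+1=11
L[7]='2': occ=2, LF[7]=C('2')+2=10+2=12
L[8]='1': occ=0, LF[8]=C('1')+0=7+0=7
L[9]='3': occ=3, LF[9]=C('3')+3=15+3=18
L[10]='2': occ=3, LF[10]=C('2')+3=10+3=13
L[11]='1': occ=1, LF[11]=C('1')+1=7+1=8
L[12]='3': occ=4, LF[12]=C('3')+4=15+4=19
L[13]='3': occ=5, LF[13]=C('3')+5=15+5=20
L[14]='3': occ=6, LF[14]=C('3')+6=15+6=21
L[15]='0': occ=2, LF[15]=C('0')+2=1+2=3
L[16]='0': occ=3, LF[16]=C('0')+3=1+3=4
L[17]='0': occ=4, LF[17]=C('0')+4=1+4=5
L[18]='2': occ=4, LF[18]=C('2')+4=10+4=14
L[19]='$': occ=0, LF[19]=C('$')+0=0+0=0
L[20]='3': occ=7, LF[20]=C('3')+7=15+7=22
L[21]='0': occ=5, LF[21]=C('0')+5=1+5=6
L[22]='1': occ=2, LF[22]=C('1')+2=7+2=9

Answer: 1 15 16 2 17 10 11 12 7 18 13 8 19 20 21 3 4 5 14 0 22 6 9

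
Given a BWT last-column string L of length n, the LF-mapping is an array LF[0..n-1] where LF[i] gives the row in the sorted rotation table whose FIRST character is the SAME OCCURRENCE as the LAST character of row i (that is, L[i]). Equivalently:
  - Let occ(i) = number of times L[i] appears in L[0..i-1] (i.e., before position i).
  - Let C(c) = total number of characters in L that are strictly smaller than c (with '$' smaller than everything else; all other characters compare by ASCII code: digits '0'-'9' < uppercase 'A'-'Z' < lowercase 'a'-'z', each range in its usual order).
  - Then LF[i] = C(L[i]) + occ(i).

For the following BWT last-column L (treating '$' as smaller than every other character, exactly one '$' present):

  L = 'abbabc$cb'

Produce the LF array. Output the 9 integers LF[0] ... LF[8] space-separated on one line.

Char counts: '$':1, 'a':2, 'b':4, 'c':2
C (first-col start): C('$')=0, C('a')=1, C('b')=3, C('c')=7
L[0]='a': occ=0, LF[0]=C('a')+0=1+0=1
L[1]='b': occ=0, LF[1]=C('b')+0=3+0=3
L[2]='b': occ=1, LF[2]=C('b')+1=3+1=4
L[3]='a': occ=1, LF[3]=C('a')+1=1+1=2
L[4]='b': occ=2, LF[4]=C('b')+2=3+2=5
L[5]='c': occ=0, LF[5]=C('c')+0=7+0=7
L[6]='$': occ=0, LF[6]=C('$')+0=0+0=0
L[7]='c': occ=1, LF[7]=C('c')+1=7+1=8
L[8]='b': occ=3, LF[8]=C('b')+3=3+3=6

Answer: 1 3 4 2 5 7 0 8 6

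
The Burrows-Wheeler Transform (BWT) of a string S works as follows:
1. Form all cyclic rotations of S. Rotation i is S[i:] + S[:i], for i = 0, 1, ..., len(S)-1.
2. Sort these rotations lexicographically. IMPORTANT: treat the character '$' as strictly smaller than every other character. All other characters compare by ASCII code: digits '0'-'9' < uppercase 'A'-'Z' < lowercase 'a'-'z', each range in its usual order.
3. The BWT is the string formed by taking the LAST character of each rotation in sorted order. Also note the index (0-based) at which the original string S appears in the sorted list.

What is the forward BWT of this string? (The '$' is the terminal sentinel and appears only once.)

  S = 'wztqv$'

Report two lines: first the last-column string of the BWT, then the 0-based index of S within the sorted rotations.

All 6 rotations (rotation i = S[i:]+S[:i]):
  rot[0] = wztqv$
  rot[1] = ztqv$w
  rot[2] = tqv$wz
  rot[3] = qv$wzt
  rot[4] = v$wztq
  rot[5] = $wztqv
Sorted (with $ < everything):
  sorted[0] = $wztqv  (last char: 'v')
  sorted[1] = qv$wzt  (last char: 't')
  sorted[2] = tqv$wz  (last char: 'z')
  sorted[3] = v$wztq  (last char: 'q')
  sorted[4] = wztqv$  (last char: '$')
  sorted[5] = ztqv$w  (last char: 'w')
Last column: vtzq$w
Original string S is at sorted index 4

Answer: vtzq$w
4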